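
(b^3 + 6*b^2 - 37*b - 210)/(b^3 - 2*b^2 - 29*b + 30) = (b + 7)/(b - 1)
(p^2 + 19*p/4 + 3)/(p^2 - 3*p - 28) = (p + 3/4)/(p - 7)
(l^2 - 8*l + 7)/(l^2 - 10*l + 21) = (l - 1)/(l - 3)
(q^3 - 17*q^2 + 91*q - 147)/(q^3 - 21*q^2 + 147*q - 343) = (q - 3)/(q - 7)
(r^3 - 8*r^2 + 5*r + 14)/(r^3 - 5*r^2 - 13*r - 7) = (r - 2)/(r + 1)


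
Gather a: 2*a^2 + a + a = 2*a^2 + 2*a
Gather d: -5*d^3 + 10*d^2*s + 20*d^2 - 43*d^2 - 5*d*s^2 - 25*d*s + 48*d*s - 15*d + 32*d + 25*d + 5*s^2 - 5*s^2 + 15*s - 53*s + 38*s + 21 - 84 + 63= -5*d^3 + d^2*(10*s - 23) + d*(-5*s^2 + 23*s + 42)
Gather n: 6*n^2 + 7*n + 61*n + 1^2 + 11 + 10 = 6*n^2 + 68*n + 22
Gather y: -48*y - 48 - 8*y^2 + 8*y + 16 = -8*y^2 - 40*y - 32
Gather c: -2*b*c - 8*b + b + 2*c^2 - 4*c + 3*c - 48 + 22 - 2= -7*b + 2*c^2 + c*(-2*b - 1) - 28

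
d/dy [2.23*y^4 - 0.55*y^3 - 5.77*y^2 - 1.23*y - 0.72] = 8.92*y^3 - 1.65*y^2 - 11.54*y - 1.23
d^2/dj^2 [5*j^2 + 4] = 10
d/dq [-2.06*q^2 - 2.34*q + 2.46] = -4.12*q - 2.34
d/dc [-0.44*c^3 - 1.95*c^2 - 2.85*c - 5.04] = -1.32*c^2 - 3.9*c - 2.85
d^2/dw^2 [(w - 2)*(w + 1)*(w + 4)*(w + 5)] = 12*w^2 + 48*w + 18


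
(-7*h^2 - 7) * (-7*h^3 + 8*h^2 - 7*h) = 49*h^5 - 56*h^4 + 98*h^3 - 56*h^2 + 49*h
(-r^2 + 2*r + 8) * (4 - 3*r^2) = 3*r^4 - 6*r^3 - 28*r^2 + 8*r + 32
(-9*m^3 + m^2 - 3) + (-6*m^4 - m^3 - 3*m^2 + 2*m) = -6*m^4 - 10*m^3 - 2*m^2 + 2*m - 3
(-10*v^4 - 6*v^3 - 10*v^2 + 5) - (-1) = -10*v^4 - 6*v^3 - 10*v^2 + 6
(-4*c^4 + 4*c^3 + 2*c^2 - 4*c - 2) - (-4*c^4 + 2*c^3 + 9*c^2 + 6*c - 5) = 2*c^3 - 7*c^2 - 10*c + 3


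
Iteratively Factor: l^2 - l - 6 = (l - 3)*(l + 2)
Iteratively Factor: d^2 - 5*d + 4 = (d - 1)*(d - 4)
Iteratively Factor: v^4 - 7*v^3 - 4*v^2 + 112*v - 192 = (v + 4)*(v^3 - 11*v^2 + 40*v - 48) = (v - 4)*(v + 4)*(v^2 - 7*v + 12) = (v - 4)*(v - 3)*(v + 4)*(v - 4)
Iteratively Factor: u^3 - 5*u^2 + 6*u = (u)*(u^2 - 5*u + 6) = u*(u - 2)*(u - 3)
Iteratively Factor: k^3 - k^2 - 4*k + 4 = (k - 2)*(k^2 + k - 2) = (k - 2)*(k + 2)*(k - 1)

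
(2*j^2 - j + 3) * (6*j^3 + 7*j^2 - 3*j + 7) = 12*j^5 + 8*j^4 + 5*j^3 + 38*j^2 - 16*j + 21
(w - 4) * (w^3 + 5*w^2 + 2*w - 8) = w^4 + w^3 - 18*w^2 - 16*w + 32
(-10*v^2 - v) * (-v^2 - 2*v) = 10*v^4 + 21*v^3 + 2*v^2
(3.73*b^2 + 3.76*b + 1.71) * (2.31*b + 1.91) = 8.6163*b^3 + 15.8099*b^2 + 11.1317*b + 3.2661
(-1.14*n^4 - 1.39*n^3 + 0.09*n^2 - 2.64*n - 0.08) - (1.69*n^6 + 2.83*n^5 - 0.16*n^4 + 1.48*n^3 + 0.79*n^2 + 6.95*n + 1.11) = -1.69*n^6 - 2.83*n^5 - 0.98*n^4 - 2.87*n^3 - 0.7*n^2 - 9.59*n - 1.19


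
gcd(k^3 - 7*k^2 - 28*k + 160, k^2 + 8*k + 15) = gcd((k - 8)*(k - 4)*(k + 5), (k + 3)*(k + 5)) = k + 5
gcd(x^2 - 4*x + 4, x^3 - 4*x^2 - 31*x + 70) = x - 2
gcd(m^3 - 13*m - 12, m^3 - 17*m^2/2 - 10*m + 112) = m - 4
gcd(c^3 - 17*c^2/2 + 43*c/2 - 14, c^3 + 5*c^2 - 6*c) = c - 1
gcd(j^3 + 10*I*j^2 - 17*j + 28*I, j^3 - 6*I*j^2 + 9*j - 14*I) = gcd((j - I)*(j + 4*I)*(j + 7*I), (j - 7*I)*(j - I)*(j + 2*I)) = j - I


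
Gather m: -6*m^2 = -6*m^2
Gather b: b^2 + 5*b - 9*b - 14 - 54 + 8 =b^2 - 4*b - 60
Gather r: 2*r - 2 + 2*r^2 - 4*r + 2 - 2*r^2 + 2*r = 0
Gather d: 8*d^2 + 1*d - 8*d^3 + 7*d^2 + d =-8*d^3 + 15*d^2 + 2*d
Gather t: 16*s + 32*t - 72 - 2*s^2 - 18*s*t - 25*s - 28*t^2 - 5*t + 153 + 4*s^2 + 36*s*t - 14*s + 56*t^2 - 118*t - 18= 2*s^2 - 23*s + 28*t^2 + t*(18*s - 91) + 63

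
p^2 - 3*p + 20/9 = (p - 5/3)*(p - 4/3)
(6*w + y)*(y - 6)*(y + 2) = 6*w*y^2 - 24*w*y - 72*w + y^3 - 4*y^2 - 12*y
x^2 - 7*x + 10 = (x - 5)*(x - 2)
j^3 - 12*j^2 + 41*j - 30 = (j - 6)*(j - 5)*(j - 1)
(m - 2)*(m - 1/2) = m^2 - 5*m/2 + 1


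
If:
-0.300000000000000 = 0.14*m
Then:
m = -2.14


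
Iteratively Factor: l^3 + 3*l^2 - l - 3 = (l - 1)*(l^2 + 4*l + 3) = (l - 1)*(l + 3)*(l + 1)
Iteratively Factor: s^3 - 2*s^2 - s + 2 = (s - 1)*(s^2 - s - 2) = (s - 1)*(s + 1)*(s - 2)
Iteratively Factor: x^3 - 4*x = (x - 2)*(x^2 + 2*x) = x*(x - 2)*(x + 2)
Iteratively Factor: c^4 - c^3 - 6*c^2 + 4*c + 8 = (c + 1)*(c^3 - 2*c^2 - 4*c + 8) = (c - 2)*(c + 1)*(c^2 - 4) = (c - 2)^2*(c + 1)*(c + 2)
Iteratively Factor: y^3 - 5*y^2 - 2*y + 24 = (y - 4)*(y^2 - y - 6) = (y - 4)*(y - 3)*(y + 2)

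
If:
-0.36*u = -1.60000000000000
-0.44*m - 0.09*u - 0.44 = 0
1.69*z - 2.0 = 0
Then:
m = -1.91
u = 4.44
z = 1.18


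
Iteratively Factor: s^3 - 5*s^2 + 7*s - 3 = (s - 1)*(s^2 - 4*s + 3) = (s - 1)^2*(s - 3)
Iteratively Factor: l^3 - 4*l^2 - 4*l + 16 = (l + 2)*(l^2 - 6*l + 8) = (l - 4)*(l + 2)*(l - 2)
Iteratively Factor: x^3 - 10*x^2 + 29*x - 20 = (x - 5)*(x^2 - 5*x + 4) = (x - 5)*(x - 4)*(x - 1)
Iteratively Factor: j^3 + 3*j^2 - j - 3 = (j + 3)*(j^2 - 1) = (j - 1)*(j + 3)*(j + 1)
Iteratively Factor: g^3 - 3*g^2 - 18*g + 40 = (g - 5)*(g^2 + 2*g - 8) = (g - 5)*(g - 2)*(g + 4)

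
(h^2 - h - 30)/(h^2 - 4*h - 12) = (h + 5)/(h + 2)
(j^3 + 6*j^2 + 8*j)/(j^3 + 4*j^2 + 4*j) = (j + 4)/(j + 2)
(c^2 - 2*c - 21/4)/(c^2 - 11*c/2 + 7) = (c + 3/2)/(c - 2)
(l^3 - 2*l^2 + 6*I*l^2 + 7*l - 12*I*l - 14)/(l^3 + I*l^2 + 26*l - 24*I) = (l^2 + l*(-2 + 7*I) - 14*I)/(l^2 + 2*I*l + 24)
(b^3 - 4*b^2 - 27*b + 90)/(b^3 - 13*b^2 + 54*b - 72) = (b + 5)/(b - 4)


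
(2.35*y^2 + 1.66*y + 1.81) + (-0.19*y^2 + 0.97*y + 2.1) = 2.16*y^2 + 2.63*y + 3.91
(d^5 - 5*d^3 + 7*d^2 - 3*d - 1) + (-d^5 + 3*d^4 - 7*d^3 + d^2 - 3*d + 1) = 3*d^4 - 12*d^3 + 8*d^2 - 6*d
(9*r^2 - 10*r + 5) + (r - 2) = 9*r^2 - 9*r + 3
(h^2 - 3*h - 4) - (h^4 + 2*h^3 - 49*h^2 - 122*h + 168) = -h^4 - 2*h^3 + 50*h^2 + 119*h - 172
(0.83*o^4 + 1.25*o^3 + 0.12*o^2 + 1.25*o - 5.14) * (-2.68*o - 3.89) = -2.2244*o^5 - 6.5787*o^4 - 5.1841*o^3 - 3.8168*o^2 + 8.9127*o + 19.9946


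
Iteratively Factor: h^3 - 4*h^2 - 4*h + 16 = (h - 4)*(h^2 - 4) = (h - 4)*(h - 2)*(h + 2)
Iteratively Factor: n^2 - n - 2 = (n - 2)*(n + 1)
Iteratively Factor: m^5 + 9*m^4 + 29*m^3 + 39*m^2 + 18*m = (m + 3)*(m^4 + 6*m^3 + 11*m^2 + 6*m) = (m + 1)*(m + 3)*(m^3 + 5*m^2 + 6*m) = (m + 1)*(m + 2)*(m + 3)*(m^2 + 3*m) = (m + 1)*(m + 2)*(m + 3)^2*(m)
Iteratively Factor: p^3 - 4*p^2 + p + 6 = (p - 3)*(p^2 - p - 2) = (p - 3)*(p - 2)*(p + 1)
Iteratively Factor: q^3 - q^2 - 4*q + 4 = (q + 2)*(q^2 - 3*q + 2) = (q - 2)*(q + 2)*(q - 1)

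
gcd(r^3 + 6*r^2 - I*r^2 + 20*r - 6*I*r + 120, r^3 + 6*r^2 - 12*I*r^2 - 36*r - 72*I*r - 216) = r + 6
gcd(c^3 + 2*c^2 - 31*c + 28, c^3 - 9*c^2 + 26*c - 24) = c - 4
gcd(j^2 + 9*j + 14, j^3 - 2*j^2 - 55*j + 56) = j + 7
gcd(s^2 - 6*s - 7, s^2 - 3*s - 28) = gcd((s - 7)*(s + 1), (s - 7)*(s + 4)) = s - 7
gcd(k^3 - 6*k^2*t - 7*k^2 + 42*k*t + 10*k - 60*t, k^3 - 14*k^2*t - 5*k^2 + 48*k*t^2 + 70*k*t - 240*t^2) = -k^2 + 6*k*t + 5*k - 30*t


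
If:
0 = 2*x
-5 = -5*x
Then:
No Solution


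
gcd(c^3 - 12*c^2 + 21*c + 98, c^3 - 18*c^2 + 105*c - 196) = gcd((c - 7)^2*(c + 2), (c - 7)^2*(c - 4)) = c^2 - 14*c + 49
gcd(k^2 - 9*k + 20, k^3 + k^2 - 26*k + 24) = k - 4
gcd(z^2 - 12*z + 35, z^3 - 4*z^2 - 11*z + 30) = z - 5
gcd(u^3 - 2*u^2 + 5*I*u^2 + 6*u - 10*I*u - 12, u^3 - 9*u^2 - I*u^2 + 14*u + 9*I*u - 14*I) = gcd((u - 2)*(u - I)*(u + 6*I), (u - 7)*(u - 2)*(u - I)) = u^2 + u*(-2 - I) + 2*I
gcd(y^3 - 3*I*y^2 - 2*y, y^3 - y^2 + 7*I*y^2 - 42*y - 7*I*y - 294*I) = 1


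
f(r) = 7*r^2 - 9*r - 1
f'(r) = 14*r - 9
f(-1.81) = 38.22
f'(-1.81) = -34.34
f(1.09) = -2.49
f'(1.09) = 6.26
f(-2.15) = 50.71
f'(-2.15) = -39.10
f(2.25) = 14.19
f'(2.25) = 22.50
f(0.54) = -3.82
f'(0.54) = -1.44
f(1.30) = -0.87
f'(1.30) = 9.20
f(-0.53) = 5.74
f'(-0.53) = -16.42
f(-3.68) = 126.92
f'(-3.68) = -60.52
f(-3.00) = 89.00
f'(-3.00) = -51.00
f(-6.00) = 305.00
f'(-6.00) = -93.00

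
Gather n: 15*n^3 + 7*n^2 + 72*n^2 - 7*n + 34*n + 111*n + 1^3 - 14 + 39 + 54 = 15*n^3 + 79*n^2 + 138*n + 80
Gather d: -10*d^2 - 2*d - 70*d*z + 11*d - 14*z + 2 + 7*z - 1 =-10*d^2 + d*(9 - 70*z) - 7*z + 1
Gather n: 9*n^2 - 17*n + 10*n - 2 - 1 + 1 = 9*n^2 - 7*n - 2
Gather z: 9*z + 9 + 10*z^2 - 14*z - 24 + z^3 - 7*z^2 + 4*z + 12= z^3 + 3*z^2 - z - 3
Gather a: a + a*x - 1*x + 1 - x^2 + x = a*(x + 1) - x^2 + 1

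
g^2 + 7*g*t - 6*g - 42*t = (g - 6)*(g + 7*t)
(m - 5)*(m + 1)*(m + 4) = m^3 - 21*m - 20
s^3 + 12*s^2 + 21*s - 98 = (s - 2)*(s + 7)^2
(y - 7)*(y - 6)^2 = y^3 - 19*y^2 + 120*y - 252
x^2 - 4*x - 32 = (x - 8)*(x + 4)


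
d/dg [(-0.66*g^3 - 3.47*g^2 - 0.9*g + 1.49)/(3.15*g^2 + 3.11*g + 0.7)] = (-2.079*g^4 - 4.1052*g^3 - 9.3427*g^2 - 14.245*g - 5.2639)/(9.9225*g^4 + 19.593*g^3 + 14.0821*g^2 + 4.354*g + 0.49)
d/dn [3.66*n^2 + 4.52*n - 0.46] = 7.32*n + 4.52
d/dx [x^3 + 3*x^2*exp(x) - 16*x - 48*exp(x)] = 3*x^2*exp(x) + 3*x^2 + 6*x*exp(x) - 48*exp(x) - 16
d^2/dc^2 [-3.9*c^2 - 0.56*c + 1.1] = -7.80000000000000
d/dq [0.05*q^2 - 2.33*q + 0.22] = 0.1*q - 2.33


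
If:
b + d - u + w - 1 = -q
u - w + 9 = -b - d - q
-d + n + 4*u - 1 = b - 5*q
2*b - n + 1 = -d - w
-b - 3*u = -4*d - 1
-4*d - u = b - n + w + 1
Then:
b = -175/67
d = -59/67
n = -5/67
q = -34/67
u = 2/67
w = 337/67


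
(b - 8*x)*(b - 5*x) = b^2 - 13*b*x + 40*x^2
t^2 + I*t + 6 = (t - 2*I)*(t + 3*I)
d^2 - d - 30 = (d - 6)*(d + 5)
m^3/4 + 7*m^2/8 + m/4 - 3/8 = (m/4 + 1/4)*(m - 1/2)*(m + 3)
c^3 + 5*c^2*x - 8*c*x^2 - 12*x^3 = (c - 2*x)*(c + x)*(c + 6*x)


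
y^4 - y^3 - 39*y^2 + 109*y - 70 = (y - 5)*(y - 2)*(y - 1)*(y + 7)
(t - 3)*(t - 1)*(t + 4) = t^3 - 13*t + 12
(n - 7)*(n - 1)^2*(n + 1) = n^4 - 8*n^3 + 6*n^2 + 8*n - 7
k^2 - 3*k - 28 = (k - 7)*(k + 4)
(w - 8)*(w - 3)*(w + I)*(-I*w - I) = -I*w^4 + w^3 + 10*I*w^3 - 10*w^2 - 13*I*w^2 + 13*w - 24*I*w + 24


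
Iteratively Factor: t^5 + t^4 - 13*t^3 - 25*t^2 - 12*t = (t)*(t^4 + t^3 - 13*t^2 - 25*t - 12) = t*(t + 1)*(t^3 - 13*t - 12) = t*(t - 4)*(t + 1)*(t^2 + 4*t + 3) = t*(t - 4)*(t + 1)^2*(t + 3)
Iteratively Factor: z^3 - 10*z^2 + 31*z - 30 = (z - 3)*(z^2 - 7*z + 10) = (z - 5)*(z - 3)*(z - 2)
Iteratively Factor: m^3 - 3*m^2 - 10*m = (m + 2)*(m^2 - 5*m) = (m - 5)*(m + 2)*(m)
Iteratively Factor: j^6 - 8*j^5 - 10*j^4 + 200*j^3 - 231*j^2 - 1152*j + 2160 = (j + 3)*(j^5 - 11*j^4 + 23*j^3 + 131*j^2 - 624*j + 720) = (j - 3)*(j + 3)*(j^4 - 8*j^3 - j^2 + 128*j - 240) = (j - 5)*(j - 3)*(j + 3)*(j^3 - 3*j^2 - 16*j + 48) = (j - 5)*(j - 3)^2*(j + 3)*(j^2 - 16) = (j - 5)*(j - 4)*(j - 3)^2*(j + 3)*(j + 4)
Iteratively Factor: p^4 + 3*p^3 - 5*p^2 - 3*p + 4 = (p + 4)*(p^3 - p^2 - p + 1) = (p - 1)*(p + 4)*(p^2 - 1) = (p - 1)^2*(p + 4)*(p + 1)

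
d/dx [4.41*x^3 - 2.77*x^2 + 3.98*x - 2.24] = 13.23*x^2 - 5.54*x + 3.98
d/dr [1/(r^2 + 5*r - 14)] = (-2*r - 5)/(r^2 + 5*r - 14)^2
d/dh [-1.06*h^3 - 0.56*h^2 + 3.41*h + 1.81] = -3.18*h^2 - 1.12*h + 3.41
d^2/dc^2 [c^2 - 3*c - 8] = 2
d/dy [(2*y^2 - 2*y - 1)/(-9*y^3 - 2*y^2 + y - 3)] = (18*y^4 - 36*y^3 - 29*y^2 - 16*y + 7)/(81*y^6 + 36*y^5 - 14*y^4 + 50*y^3 + 13*y^2 - 6*y + 9)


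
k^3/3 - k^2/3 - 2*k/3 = k*(k/3 + 1/3)*(k - 2)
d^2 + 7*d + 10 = (d + 2)*(d + 5)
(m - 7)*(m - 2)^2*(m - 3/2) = m^4 - 25*m^3/2 + 97*m^2/2 - 76*m + 42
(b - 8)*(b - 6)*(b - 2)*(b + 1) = b^4 - 15*b^3 + 60*b^2 - 20*b - 96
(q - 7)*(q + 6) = q^2 - q - 42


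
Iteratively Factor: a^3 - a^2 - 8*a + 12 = (a + 3)*(a^2 - 4*a + 4) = (a - 2)*(a + 3)*(a - 2)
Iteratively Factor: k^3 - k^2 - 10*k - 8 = (k - 4)*(k^2 + 3*k + 2) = (k - 4)*(k + 1)*(k + 2)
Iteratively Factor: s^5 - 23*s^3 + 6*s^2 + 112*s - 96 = (s - 1)*(s^4 + s^3 - 22*s^2 - 16*s + 96) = (s - 1)*(s + 3)*(s^3 - 2*s^2 - 16*s + 32) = (s - 1)*(s + 3)*(s + 4)*(s^2 - 6*s + 8) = (s - 2)*(s - 1)*(s + 3)*(s + 4)*(s - 4)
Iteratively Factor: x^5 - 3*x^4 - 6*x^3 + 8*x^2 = (x + 2)*(x^4 - 5*x^3 + 4*x^2) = (x - 1)*(x + 2)*(x^3 - 4*x^2) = x*(x - 1)*(x + 2)*(x^2 - 4*x) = x*(x - 4)*(x - 1)*(x + 2)*(x)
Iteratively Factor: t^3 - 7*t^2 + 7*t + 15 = (t - 5)*(t^2 - 2*t - 3) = (t - 5)*(t + 1)*(t - 3)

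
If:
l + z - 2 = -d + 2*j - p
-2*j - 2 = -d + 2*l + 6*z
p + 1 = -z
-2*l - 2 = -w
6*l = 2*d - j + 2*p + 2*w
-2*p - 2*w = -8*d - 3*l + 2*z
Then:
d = 37/63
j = 1/7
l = 170/63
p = 23/126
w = 466/63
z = -149/126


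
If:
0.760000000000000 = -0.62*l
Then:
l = -1.23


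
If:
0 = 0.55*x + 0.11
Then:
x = -0.20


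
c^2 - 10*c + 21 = (c - 7)*(c - 3)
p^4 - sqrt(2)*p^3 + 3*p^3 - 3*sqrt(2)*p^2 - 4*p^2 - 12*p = p*(p + 3)*(p - 2*sqrt(2))*(p + sqrt(2))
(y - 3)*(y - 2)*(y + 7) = y^3 + 2*y^2 - 29*y + 42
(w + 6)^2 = w^2 + 12*w + 36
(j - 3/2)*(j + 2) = j^2 + j/2 - 3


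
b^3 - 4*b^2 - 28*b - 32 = (b - 8)*(b + 2)^2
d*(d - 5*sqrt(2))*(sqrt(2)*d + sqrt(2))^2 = 2*d^4 - 10*sqrt(2)*d^3 + 4*d^3 - 20*sqrt(2)*d^2 + 2*d^2 - 10*sqrt(2)*d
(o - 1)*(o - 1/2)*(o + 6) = o^3 + 9*o^2/2 - 17*o/2 + 3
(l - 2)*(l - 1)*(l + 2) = l^3 - l^2 - 4*l + 4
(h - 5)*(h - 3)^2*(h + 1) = h^4 - 10*h^3 + 28*h^2 - 6*h - 45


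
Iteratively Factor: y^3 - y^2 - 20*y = (y - 5)*(y^2 + 4*y) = y*(y - 5)*(y + 4)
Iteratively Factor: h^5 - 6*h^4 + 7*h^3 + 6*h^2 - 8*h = (h - 1)*(h^4 - 5*h^3 + 2*h^2 + 8*h) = (h - 2)*(h - 1)*(h^3 - 3*h^2 - 4*h) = (h - 4)*(h - 2)*(h - 1)*(h^2 + h) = (h - 4)*(h - 2)*(h - 1)*(h + 1)*(h)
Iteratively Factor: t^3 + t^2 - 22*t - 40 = (t - 5)*(t^2 + 6*t + 8) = (t - 5)*(t + 4)*(t + 2)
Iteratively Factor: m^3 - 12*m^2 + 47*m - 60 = (m - 4)*(m^2 - 8*m + 15) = (m - 5)*(m - 4)*(m - 3)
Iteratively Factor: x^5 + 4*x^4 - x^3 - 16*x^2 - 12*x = (x + 1)*(x^4 + 3*x^3 - 4*x^2 - 12*x) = (x + 1)*(x + 3)*(x^3 - 4*x) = (x + 1)*(x + 2)*(x + 3)*(x^2 - 2*x) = (x - 2)*(x + 1)*(x + 2)*(x + 3)*(x)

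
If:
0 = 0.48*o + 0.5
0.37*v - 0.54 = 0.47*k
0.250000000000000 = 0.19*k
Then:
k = 1.32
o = -1.04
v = 3.13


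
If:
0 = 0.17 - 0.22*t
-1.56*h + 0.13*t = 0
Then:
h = 0.06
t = 0.77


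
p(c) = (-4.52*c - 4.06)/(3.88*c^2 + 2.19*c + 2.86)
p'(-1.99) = 0.01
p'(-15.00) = 0.00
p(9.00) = -0.13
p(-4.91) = 0.21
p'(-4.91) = 0.04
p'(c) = (-7.76*c - 2.19)*(-4.52*c - 4.06)/(3.88*c^2 + 2.19*c + 2.86)^2 - 4.52/(3.88*c^2 + 2.19*c + 2.86)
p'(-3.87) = 0.05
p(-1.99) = 0.36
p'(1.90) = 0.27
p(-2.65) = 0.33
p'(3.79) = 0.08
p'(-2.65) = 0.06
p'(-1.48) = -0.19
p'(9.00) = 0.01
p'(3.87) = 0.08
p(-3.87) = 0.26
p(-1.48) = 0.32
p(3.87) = -0.31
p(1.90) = -0.60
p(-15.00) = 0.08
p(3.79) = -0.32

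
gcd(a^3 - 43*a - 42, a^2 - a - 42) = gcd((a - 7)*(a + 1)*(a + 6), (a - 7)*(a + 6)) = a^2 - a - 42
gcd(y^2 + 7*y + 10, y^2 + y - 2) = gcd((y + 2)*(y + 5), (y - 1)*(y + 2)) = y + 2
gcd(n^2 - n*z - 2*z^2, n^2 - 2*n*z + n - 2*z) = -n + 2*z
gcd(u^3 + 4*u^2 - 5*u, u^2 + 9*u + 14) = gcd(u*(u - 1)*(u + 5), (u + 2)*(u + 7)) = 1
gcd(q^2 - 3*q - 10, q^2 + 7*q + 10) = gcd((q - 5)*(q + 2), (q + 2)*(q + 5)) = q + 2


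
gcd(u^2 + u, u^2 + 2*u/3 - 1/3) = u + 1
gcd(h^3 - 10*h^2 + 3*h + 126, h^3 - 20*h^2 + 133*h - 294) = h^2 - 13*h + 42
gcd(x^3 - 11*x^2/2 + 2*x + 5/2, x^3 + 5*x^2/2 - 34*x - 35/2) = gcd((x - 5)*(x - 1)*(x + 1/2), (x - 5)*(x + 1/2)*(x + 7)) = x^2 - 9*x/2 - 5/2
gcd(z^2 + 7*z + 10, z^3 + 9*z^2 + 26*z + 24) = z + 2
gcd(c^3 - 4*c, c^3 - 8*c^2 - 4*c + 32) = c^2 - 4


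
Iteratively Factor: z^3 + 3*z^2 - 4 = (z + 2)*(z^2 + z - 2) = (z - 1)*(z + 2)*(z + 2)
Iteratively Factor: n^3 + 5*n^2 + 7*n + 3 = (n + 1)*(n^2 + 4*n + 3) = (n + 1)^2*(n + 3)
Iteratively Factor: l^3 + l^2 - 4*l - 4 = (l + 1)*(l^2 - 4) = (l + 1)*(l + 2)*(l - 2)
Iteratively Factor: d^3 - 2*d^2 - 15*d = (d + 3)*(d^2 - 5*d) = (d - 5)*(d + 3)*(d)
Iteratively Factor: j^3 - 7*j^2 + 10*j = (j - 5)*(j^2 - 2*j) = j*(j - 5)*(j - 2)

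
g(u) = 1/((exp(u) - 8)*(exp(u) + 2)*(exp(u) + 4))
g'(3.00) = 0.00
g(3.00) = 0.00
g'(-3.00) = 0.00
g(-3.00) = -0.02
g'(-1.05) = 0.00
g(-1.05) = -0.01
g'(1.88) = -0.02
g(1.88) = -0.01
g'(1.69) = -0.00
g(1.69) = -0.01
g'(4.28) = -0.00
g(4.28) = 0.00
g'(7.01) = -0.00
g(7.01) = 0.00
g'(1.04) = 0.00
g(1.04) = -0.01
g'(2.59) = -0.00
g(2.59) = 0.00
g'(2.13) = -0.41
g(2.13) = 0.02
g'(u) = -exp(u)/((exp(u) - 8)*(exp(u) + 2)*(exp(u) + 4)^2) - exp(u)/((exp(u) - 8)*(exp(u) + 2)^2*(exp(u) + 4)) - exp(u)/((exp(u) - 8)^2*(exp(u) + 2)*(exp(u) + 4))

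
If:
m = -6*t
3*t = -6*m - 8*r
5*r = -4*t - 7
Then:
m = 336/197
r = -231/197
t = -56/197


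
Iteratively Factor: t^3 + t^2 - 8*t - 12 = (t + 2)*(t^2 - t - 6) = (t + 2)^2*(t - 3)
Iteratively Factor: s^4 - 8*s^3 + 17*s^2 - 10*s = (s - 2)*(s^3 - 6*s^2 + 5*s) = (s - 2)*(s - 1)*(s^2 - 5*s) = (s - 5)*(s - 2)*(s - 1)*(s)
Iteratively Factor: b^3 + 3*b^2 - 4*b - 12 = (b - 2)*(b^2 + 5*b + 6) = (b - 2)*(b + 3)*(b + 2)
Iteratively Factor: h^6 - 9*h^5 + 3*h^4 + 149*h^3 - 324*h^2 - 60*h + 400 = (h + 4)*(h^5 - 13*h^4 + 55*h^3 - 71*h^2 - 40*h + 100) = (h + 1)*(h + 4)*(h^4 - 14*h^3 + 69*h^2 - 140*h + 100) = (h - 2)*(h + 1)*(h + 4)*(h^3 - 12*h^2 + 45*h - 50) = (h - 5)*(h - 2)*(h + 1)*(h + 4)*(h^2 - 7*h + 10) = (h - 5)^2*(h - 2)*(h + 1)*(h + 4)*(h - 2)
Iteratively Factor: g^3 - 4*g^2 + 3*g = (g - 1)*(g^2 - 3*g) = g*(g - 1)*(g - 3)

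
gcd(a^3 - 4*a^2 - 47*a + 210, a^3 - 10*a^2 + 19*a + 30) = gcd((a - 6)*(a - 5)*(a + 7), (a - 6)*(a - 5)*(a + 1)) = a^2 - 11*a + 30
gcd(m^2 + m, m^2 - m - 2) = m + 1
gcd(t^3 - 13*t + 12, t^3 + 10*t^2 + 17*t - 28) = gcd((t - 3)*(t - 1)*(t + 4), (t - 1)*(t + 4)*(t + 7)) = t^2 + 3*t - 4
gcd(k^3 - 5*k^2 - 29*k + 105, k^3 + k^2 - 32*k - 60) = k + 5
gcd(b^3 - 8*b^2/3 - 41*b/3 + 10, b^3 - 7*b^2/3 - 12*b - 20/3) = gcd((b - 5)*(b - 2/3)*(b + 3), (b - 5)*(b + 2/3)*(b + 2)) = b - 5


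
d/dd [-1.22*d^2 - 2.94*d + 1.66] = -2.44*d - 2.94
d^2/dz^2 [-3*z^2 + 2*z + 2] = -6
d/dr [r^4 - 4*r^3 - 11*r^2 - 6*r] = 4*r^3 - 12*r^2 - 22*r - 6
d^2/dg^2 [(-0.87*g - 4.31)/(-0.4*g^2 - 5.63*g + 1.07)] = ((0.8*g + 5.63)*(0.87*g + 4.31)*(1.6*g + 11.26) - (2.088*g + 13.2442)*(0.4*g^2 + 5.63*g - 1.07))/(0.4*g^2 + 5.63*g - 1.07)^3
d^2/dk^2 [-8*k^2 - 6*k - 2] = -16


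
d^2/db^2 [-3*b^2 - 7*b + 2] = -6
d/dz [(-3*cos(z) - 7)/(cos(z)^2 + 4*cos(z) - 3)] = (3*sin(z)^2 - 14*cos(z) - 40)*sin(z)/(cos(z)^2 + 4*cos(z) - 3)^2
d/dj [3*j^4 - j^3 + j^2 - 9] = j*(12*j^2 - 3*j + 2)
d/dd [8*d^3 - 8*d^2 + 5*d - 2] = 24*d^2 - 16*d + 5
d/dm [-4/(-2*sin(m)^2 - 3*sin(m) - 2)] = -4*(4*sin(m) + 3)*cos(m)/(3*sin(m) - cos(2*m) + 3)^2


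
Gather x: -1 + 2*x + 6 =2*x + 5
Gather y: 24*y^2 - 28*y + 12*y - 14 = 24*y^2 - 16*y - 14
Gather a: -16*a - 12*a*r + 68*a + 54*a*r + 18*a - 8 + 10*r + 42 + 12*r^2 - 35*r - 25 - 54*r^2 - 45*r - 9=a*(42*r + 70) - 42*r^2 - 70*r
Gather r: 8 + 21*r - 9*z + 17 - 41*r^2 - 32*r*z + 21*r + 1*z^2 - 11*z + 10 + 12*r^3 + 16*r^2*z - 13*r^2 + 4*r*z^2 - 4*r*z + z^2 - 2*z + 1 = 12*r^3 + r^2*(16*z - 54) + r*(4*z^2 - 36*z + 42) + 2*z^2 - 22*z + 36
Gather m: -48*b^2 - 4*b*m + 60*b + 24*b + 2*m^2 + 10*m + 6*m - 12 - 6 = -48*b^2 + 84*b + 2*m^2 + m*(16 - 4*b) - 18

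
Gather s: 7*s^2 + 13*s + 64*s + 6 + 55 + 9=7*s^2 + 77*s + 70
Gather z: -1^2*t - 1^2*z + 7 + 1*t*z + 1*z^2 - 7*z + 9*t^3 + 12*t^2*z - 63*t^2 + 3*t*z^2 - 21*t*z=9*t^3 - 63*t^2 - t + z^2*(3*t + 1) + z*(12*t^2 - 20*t - 8) + 7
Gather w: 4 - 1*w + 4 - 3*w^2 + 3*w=-3*w^2 + 2*w + 8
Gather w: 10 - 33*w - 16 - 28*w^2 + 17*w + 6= -28*w^2 - 16*w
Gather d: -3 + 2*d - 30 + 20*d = 22*d - 33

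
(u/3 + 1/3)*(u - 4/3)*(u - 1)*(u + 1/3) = u^4/3 - u^3/3 - 13*u^2/27 + u/3 + 4/27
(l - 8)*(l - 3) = l^2 - 11*l + 24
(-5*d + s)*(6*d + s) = -30*d^2 + d*s + s^2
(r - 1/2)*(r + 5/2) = r^2 + 2*r - 5/4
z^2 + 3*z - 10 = (z - 2)*(z + 5)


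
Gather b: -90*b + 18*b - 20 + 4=-72*b - 16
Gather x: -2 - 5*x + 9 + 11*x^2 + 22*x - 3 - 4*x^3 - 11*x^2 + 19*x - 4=-4*x^3 + 36*x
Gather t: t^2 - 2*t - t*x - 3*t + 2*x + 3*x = t^2 + t*(-x - 5) + 5*x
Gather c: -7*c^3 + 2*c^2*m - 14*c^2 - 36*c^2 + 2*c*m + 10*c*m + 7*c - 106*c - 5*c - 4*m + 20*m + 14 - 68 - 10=-7*c^3 + c^2*(2*m - 50) + c*(12*m - 104) + 16*m - 64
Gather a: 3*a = 3*a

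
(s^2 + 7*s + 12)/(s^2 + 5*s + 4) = (s + 3)/(s + 1)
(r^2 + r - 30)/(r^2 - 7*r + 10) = (r + 6)/(r - 2)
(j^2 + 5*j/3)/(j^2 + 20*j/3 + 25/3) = j/(j + 5)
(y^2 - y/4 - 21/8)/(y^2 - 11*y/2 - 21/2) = (y - 7/4)/(y - 7)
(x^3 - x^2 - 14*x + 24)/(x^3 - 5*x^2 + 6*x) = (x + 4)/x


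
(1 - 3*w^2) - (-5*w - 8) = -3*w^2 + 5*w + 9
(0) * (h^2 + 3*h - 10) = 0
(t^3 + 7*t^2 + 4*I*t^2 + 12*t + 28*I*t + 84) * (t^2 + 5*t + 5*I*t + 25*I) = t^5 + 12*t^4 + 9*I*t^4 + 27*t^3 + 108*I*t^3 - 96*t^2 + 375*I*t^2 - 280*t + 720*I*t + 2100*I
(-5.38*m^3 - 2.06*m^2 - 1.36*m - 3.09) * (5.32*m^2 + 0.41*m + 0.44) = -28.6216*m^5 - 13.165*m^4 - 10.447*m^3 - 17.9028*m^2 - 1.8653*m - 1.3596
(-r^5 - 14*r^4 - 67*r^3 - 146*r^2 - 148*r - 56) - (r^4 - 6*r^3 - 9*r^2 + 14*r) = -r^5 - 15*r^4 - 61*r^3 - 137*r^2 - 162*r - 56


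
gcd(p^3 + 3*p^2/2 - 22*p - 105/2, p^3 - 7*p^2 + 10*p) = p - 5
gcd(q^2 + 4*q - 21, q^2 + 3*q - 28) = q + 7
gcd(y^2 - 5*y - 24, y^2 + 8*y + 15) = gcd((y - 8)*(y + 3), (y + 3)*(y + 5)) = y + 3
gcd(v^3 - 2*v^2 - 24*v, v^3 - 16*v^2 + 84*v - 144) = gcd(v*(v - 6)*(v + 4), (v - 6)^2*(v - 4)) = v - 6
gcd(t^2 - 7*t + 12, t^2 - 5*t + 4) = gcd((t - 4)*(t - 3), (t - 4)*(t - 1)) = t - 4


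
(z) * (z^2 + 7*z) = z^3 + 7*z^2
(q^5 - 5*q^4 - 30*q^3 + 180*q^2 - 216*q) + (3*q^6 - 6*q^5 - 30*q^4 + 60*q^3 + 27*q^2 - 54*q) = 3*q^6 - 5*q^5 - 35*q^4 + 30*q^3 + 207*q^2 - 270*q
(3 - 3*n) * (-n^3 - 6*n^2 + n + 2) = 3*n^4 + 15*n^3 - 21*n^2 - 3*n + 6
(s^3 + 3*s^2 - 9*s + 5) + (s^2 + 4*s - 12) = s^3 + 4*s^2 - 5*s - 7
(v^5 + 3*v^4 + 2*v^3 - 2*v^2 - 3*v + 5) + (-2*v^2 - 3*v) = v^5 + 3*v^4 + 2*v^3 - 4*v^2 - 6*v + 5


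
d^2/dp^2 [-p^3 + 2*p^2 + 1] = 4 - 6*p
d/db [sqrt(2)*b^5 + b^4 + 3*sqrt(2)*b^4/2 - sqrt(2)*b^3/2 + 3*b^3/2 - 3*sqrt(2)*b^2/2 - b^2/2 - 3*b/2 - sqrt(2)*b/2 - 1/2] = 5*sqrt(2)*b^4 + 4*b^3 + 6*sqrt(2)*b^3 - 3*sqrt(2)*b^2/2 + 9*b^2/2 - 3*sqrt(2)*b - b - 3/2 - sqrt(2)/2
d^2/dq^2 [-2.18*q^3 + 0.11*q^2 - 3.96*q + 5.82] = 0.22 - 13.08*q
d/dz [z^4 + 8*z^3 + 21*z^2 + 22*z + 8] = 4*z^3 + 24*z^2 + 42*z + 22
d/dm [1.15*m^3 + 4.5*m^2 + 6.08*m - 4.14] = 3.45*m^2 + 9.0*m + 6.08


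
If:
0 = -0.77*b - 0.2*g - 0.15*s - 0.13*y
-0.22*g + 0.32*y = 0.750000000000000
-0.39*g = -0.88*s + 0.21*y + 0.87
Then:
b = 0.987207523881078 - 0.718699688741011*y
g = 1.45454545454545*y - 3.40909090909091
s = 0.883264462809917*y - 0.522210743801653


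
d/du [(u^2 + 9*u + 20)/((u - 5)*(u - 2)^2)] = (-u^3 - 20*u^2 + 5*u + 330)/(u^5 - 16*u^4 + 97*u^3 - 278*u^2 + 380*u - 200)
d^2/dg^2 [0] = 0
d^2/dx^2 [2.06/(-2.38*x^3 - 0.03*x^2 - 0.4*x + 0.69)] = ((29.4168*x + 0.1236)*(2.38*x^3 + 0.03*x^2 + 0.4*x - 0.69) - 2.06*(7.14*x^2 + 0.06*x + 0.4)*(14.28*x^2 + 0.12*x + 0.8))/(2.38*x^3 + 0.03*x^2 + 0.4*x - 0.69)^3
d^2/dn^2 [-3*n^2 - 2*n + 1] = -6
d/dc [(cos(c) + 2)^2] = -2*(cos(c) + 2)*sin(c)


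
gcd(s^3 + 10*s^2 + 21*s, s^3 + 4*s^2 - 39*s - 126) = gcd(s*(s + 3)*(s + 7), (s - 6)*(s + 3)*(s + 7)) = s^2 + 10*s + 21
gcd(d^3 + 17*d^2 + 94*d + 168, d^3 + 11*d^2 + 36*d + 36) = d + 6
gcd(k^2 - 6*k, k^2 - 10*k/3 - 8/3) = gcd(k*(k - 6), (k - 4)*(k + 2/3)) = 1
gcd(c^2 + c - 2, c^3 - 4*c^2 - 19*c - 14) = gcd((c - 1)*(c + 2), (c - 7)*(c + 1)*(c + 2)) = c + 2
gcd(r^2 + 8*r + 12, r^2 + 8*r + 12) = r^2 + 8*r + 12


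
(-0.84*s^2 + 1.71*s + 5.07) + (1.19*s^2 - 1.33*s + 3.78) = 0.35*s^2 + 0.38*s + 8.85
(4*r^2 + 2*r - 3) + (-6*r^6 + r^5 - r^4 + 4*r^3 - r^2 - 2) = -6*r^6 + r^5 - r^4 + 4*r^3 + 3*r^2 + 2*r - 5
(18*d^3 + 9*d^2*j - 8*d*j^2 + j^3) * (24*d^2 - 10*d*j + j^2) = 432*d^5 + 36*d^4*j - 264*d^3*j^2 + 113*d^2*j^3 - 18*d*j^4 + j^5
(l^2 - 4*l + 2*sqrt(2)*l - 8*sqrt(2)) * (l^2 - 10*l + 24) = l^4 - 14*l^3 + 2*sqrt(2)*l^3 - 28*sqrt(2)*l^2 + 64*l^2 - 96*l + 128*sqrt(2)*l - 192*sqrt(2)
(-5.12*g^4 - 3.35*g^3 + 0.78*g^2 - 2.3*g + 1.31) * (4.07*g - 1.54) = -20.8384*g^5 - 5.7497*g^4 + 8.3336*g^3 - 10.5622*g^2 + 8.8737*g - 2.0174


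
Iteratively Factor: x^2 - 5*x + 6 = (x - 2)*(x - 3)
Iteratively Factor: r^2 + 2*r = (r + 2)*(r)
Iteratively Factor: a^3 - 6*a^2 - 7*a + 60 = (a - 4)*(a^2 - 2*a - 15) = (a - 5)*(a - 4)*(a + 3)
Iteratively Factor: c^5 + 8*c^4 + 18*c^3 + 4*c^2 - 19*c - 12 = (c + 1)*(c^4 + 7*c^3 + 11*c^2 - 7*c - 12) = (c + 1)^2*(c^3 + 6*c^2 + 5*c - 12) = (c - 1)*(c + 1)^2*(c^2 + 7*c + 12) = (c - 1)*(c + 1)^2*(c + 3)*(c + 4)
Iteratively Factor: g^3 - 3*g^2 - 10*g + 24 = (g - 2)*(g^2 - g - 12) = (g - 4)*(g - 2)*(g + 3)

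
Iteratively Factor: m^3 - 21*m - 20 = (m + 4)*(m^2 - 4*m - 5) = (m + 1)*(m + 4)*(m - 5)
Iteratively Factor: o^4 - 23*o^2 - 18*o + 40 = (o + 4)*(o^3 - 4*o^2 - 7*o + 10) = (o - 5)*(o + 4)*(o^2 + o - 2) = (o - 5)*(o + 2)*(o + 4)*(o - 1)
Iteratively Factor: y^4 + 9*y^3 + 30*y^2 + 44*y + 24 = (y + 2)*(y^3 + 7*y^2 + 16*y + 12) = (y + 2)^2*(y^2 + 5*y + 6) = (y + 2)^3*(y + 3)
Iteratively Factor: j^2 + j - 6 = (j + 3)*(j - 2)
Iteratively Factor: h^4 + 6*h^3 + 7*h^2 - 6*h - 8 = (h + 4)*(h^3 + 2*h^2 - h - 2) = (h + 2)*(h + 4)*(h^2 - 1) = (h + 1)*(h + 2)*(h + 4)*(h - 1)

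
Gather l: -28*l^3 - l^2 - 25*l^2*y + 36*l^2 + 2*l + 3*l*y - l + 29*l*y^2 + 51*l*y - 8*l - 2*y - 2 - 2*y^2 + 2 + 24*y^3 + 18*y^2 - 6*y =-28*l^3 + l^2*(35 - 25*y) + l*(29*y^2 + 54*y - 7) + 24*y^3 + 16*y^2 - 8*y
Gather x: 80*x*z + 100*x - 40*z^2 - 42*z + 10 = x*(80*z + 100) - 40*z^2 - 42*z + 10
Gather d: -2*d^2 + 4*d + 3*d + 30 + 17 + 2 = -2*d^2 + 7*d + 49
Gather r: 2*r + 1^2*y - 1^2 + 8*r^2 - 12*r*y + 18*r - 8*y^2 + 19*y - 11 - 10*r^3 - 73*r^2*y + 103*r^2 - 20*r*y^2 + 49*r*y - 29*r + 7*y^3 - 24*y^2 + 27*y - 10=-10*r^3 + r^2*(111 - 73*y) + r*(-20*y^2 + 37*y - 9) + 7*y^3 - 32*y^2 + 47*y - 22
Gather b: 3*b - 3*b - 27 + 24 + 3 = 0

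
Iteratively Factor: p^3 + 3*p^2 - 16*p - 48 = (p + 4)*(p^2 - p - 12) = (p + 3)*(p + 4)*(p - 4)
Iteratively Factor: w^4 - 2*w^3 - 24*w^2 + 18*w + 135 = (w - 3)*(w^3 + w^2 - 21*w - 45) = (w - 5)*(w - 3)*(w^2 + 6*w + 9) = (w - 5)*(w - 3)*(w + 3)*(w + 3)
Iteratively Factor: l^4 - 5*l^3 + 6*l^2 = (l - 2)*(l^3 - 3*l^2) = l*(l - 2)*(l^2 - 3*l) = l^2*(l - 2)*(l - 3)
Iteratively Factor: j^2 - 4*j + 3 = (j - 3)*(j - 1)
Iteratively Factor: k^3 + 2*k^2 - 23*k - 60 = (k - 5)*(k^2 + 7*k + 12) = (k - 5)*(k + 3)*(k + 4)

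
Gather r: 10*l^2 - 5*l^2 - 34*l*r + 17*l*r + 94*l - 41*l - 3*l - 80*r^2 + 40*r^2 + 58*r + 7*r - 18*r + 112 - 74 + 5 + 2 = 5*l^2 + 50*l - 40*r^2 + r*(47 - 17*l) + 45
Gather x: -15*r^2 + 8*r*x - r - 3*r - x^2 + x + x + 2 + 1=-15*r^2 - 4*r - x^2 + x*(8*r + 2) + 3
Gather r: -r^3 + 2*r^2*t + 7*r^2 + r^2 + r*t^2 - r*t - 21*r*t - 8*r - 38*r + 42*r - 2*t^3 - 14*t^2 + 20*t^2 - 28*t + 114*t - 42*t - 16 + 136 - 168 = -r^3 + r^2*(2*t + 8) + r*(t^2 - 22*t - 4) - 2*t^3 + 6*t^2 + 44*t - 48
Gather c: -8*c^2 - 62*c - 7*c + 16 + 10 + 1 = -8*c^2 - 69*c + 27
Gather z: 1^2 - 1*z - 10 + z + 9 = 0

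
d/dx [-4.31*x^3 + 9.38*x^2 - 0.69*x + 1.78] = -12.93*x^2 + 18.76*x - 0.69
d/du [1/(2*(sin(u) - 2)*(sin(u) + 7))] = -(2*sin(u) + 5)*cos(u)/(2*(sin(u) - 2)^2*(sin(u) + 7)^2)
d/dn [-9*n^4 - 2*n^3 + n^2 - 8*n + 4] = -36*n^3 - 6*n^2 + 2*n - 8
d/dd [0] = 0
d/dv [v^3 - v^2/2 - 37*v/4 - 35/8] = 3*v^2 - v - 37/4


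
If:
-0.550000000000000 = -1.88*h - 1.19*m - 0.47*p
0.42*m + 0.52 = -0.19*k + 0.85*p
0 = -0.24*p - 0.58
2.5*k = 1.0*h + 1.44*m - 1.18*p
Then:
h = 4.66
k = -0.42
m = -5.94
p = -2.42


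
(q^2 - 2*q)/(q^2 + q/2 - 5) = 2*q/(2*q + 5)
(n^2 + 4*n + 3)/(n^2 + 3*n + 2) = (n + 3)/(n + 2)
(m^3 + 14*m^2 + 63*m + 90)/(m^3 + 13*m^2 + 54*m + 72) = (m + 5)/(m + 4)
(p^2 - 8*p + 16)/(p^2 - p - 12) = (p - 4)/(p + 3)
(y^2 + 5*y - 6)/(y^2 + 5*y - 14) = (y^2 + 5*y - 6)/(y^2 + 5*y - 14)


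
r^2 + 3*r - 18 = (r - 3)*(r + 6)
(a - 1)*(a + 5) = a^2 + 4*a - 5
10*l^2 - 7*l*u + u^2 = (-5*l + u)*(-2*l + u)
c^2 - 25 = (c - 5)*(c + 5)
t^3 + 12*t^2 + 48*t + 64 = (t + 4)^3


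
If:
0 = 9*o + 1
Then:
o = -1/9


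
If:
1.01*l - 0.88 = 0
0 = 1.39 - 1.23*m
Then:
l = 0.87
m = 1.13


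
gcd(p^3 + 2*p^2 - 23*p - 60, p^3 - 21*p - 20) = p^2 - p - 20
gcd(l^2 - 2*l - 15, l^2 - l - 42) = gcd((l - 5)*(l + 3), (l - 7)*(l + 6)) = 1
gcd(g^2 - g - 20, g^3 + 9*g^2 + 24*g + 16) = g + 4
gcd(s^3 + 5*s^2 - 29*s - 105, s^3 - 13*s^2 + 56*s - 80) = s - 5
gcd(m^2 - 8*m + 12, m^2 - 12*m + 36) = m - 6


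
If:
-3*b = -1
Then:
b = 1/3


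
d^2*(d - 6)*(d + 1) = d^4 - 5*d^3 - 6*d^2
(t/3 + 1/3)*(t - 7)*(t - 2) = t^3/3 - 8*t^2/3 + 5*t/3 + 14/3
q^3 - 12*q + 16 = (q - 2)^2*(q + 4)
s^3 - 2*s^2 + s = s*(s - 1)^2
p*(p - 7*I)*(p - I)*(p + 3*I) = p^4 - 5*I*p^3 + 17*p^2 - 21*I*p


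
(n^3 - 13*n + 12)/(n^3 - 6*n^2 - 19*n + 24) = (n^2 + n - 12)/(n^2 - 5*n - 24)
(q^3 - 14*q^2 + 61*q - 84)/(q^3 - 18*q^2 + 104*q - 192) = (q^2 - 10*q + 21)/(q^2 - 14*q + 48)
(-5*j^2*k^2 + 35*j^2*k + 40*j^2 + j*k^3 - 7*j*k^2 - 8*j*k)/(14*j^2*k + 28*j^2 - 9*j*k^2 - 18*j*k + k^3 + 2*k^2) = j*(-5*j*k^2 + 35*j*k + 40*j + k^3 - 7*k^2 - 8*k)/(14*j^2*k + 28*j^2 - 9*j*k^2 - 18*j*k + k^3 + 2*k^2)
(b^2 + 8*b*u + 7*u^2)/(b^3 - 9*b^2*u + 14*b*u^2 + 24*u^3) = (b + 7*u)/(b^2 - 10*b*u + 24*u^2)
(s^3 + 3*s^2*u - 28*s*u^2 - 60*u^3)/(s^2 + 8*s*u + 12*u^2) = s - 5*u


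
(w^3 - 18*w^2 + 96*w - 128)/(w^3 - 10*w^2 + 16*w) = (w - 8)/w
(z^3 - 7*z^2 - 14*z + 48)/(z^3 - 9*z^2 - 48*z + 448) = (z^2 + z - 6)/(z^2 - z - 56)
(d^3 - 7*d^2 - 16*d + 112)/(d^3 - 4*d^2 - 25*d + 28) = (d - 4)/(d - 1)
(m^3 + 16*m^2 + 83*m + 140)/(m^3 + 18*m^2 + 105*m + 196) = (m + 5)/(m + 7)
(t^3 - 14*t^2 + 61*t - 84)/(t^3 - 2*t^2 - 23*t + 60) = (t - 7)/(t + 5)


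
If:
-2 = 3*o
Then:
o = -2/3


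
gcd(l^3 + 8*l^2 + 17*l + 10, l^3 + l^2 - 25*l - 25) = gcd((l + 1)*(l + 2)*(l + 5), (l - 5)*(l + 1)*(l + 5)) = l^2 + 6*l + 5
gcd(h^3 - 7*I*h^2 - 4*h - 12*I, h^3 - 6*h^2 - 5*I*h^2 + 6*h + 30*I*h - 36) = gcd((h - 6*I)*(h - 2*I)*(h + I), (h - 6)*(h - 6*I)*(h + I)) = h^2 - 5*I*h + 6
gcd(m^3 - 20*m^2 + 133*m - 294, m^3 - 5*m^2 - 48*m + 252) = m - 6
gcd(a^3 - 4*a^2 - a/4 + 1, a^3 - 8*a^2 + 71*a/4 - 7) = a^2 - 9*a/2 + 2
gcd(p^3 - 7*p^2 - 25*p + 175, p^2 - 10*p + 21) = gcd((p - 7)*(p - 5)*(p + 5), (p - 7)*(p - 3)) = p - 7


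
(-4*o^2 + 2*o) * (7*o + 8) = -28*o^3 - 18*o^2 + 16*o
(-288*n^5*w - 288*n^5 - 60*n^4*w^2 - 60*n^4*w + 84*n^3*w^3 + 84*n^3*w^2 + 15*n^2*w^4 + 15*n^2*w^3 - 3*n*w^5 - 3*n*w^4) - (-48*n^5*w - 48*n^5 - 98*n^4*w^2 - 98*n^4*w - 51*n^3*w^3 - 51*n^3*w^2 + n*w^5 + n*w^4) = -240*n^5*w - 240*n^5 + 38*n^4*w^2 + 38*n^4*w + 135*n^3*w^3 + 135*n^3*w^2 + 15*n^2*w^4 + 15*n^2*w^3 - 4*n*w^5 - 4*n*w^4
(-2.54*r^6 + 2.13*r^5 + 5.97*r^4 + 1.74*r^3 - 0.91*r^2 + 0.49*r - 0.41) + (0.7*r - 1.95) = -2.54*r^6 + 2.13*r^5 + 5.97*r^4 + 1.74*r^3 - 0.91*r^2 + 1.19*r - 2.36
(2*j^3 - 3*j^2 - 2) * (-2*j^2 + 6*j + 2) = -4*j^5 + 18*j^4 - 14*j^3 - 2*j^2 - 12*j - 4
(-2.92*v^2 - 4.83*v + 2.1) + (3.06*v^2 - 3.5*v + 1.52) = 0.14*v^2 - 8.33*v + 3.62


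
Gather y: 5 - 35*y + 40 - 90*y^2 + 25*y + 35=-90*y^2 - 10*y + 80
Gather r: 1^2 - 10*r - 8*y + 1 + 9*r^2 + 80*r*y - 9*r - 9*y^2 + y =9*r^2 + r*(80*y - 19) - 9*y^2 - 7*y + 2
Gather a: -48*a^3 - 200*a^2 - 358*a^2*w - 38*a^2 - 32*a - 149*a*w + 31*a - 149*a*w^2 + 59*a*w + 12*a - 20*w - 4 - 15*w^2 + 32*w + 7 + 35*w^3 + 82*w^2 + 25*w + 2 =-48*a^3 + a^2*(-358*w - 238) + a*(-149*w^2 - 90*w + 11) + 35*w^3 + 67*w^2 + 37*w + 5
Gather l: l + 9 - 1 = l + 8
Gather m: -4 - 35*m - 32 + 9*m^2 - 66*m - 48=9*m^2 - 101*m - 84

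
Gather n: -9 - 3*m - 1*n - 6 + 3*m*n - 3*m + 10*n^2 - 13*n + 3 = -6*m + 10*n^2 + n*(3*m - 14) - 12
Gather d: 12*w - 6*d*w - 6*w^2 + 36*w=-6*d*w - 6*w^2 + 48*w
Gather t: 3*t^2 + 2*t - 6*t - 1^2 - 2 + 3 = 3*t^2 - 4*t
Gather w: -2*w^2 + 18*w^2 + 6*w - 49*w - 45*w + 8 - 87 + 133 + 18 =16*w^2 - 88*w + 72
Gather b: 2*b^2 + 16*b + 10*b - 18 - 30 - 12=2*b^2 + 26*b - 60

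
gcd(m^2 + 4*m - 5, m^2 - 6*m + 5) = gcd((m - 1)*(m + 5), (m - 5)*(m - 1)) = m - 1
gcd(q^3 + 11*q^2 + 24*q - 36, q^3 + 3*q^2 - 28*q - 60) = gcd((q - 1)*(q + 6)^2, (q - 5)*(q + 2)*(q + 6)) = q + 6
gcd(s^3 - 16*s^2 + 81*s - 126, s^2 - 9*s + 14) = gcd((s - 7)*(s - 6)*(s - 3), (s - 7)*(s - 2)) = s - 7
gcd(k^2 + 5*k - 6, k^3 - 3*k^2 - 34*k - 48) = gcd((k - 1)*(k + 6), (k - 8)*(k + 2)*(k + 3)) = 1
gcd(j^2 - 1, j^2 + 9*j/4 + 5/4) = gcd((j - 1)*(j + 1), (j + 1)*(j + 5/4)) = j + 1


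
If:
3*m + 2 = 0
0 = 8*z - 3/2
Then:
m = -2/3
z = 3/16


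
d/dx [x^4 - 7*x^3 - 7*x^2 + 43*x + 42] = 4*x^3 - 21*x^2 - 14*x + 43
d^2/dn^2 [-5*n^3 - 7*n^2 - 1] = -30*n - 14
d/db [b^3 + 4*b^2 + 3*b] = 3*b^2 + 8*b + 3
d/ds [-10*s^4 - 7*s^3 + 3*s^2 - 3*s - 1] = -40*s^3 - 21*s^2 + 6*s - 3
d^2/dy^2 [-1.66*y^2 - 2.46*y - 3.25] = -3.32000000000000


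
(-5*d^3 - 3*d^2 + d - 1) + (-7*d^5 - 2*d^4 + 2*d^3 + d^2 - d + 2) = -7*d^5 - 2*d^4 - 3*d^3 - 2*d^2 + 1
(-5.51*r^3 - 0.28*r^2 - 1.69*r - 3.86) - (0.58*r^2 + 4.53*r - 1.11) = -5.51*r^3 - 0.86*r^2 - 6.22*r - 2.75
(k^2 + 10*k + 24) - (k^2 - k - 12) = 11*k + 36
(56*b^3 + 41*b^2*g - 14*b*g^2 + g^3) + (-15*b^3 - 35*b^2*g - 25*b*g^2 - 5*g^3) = 41*b^3 + 6*b^2*g - 39*b*g^2 - 4*g^3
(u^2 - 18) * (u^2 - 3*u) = u^4 - 3*u^3 - 18*u^2 + 54*u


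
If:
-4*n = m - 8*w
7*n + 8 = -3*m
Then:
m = -56*w/5 - 32/5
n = 24*w/5 + 8/5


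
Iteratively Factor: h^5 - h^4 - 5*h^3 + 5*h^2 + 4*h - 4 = (h - 2)*(h^4 + h^3 - 3*h^2 - h + 2) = (h - 2)*(h - 1)*(h^3 + 2*h^2 - h - 2) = (h - 2)*(h - 1)*(h + 1)*(h^2 + h - 2) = (h - 2)*(h - 1)*(h + 1)*(h + 2)*(h - 1)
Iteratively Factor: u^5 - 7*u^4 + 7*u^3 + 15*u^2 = (u - 5)*(u^4 - 2*u^3 - 3*u^2) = u*(u - 5)*(u^3 - 2*u^2 - 3*u) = u*(u - 5)*(u - 3)*(u^2 + u) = u^2*(u - 5)*(u - 3)*(u + 1)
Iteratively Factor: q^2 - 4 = (q - 2)*(q + 2)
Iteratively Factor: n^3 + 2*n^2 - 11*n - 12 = (n + 4)*(n^2 - 2*n - 3) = (n + 1)*(n + 4)*(n - 3)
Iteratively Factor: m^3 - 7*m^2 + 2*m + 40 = (m - 4)*(m^2 - 3*m - 10) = (m - 4)*(m + 2)*(m - 5)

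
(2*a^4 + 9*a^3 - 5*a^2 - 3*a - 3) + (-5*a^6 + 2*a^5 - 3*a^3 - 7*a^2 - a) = -5*a^6 + 2*a^5 + 2*a^4 + 6*a^3 - 12*a^2 - 4*a - 3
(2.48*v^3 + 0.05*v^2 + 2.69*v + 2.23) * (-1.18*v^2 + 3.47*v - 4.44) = -2.9264*v^5 + 8.5466*v^4 - 14.0119*v^3 + 6.4809*v^2 - 4.2055*v - 9.9012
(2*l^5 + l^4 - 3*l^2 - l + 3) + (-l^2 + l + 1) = 2*l^5 + l^4 - 4*l^2 + 4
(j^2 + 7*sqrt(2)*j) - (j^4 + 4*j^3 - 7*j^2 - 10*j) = -j^4 - 4*j^3 + 8*j^2 + 7*sqrt(2)*j + 10*j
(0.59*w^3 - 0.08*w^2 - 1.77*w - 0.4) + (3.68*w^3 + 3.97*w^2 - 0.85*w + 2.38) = 4.27*w^3 + 3.89*w^2 - 2.62*w + 1.98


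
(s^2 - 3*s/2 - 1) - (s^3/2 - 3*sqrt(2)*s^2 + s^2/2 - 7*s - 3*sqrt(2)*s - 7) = -s^3/2 + s^2/2 + 3*sqrt(2)*s^2 + 3*sqrt(2)*s + 11*s/2 + 6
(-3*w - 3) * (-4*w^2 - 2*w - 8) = 12*w^3 + 18*w^2 + 30*w + 24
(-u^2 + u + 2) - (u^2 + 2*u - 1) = -2*u^2 - u + 3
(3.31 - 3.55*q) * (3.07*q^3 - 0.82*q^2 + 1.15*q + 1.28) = -10.8985*q^4 + 13.0727*q^3 - 6.7967*q^2 - 0.7375*q + 4.2368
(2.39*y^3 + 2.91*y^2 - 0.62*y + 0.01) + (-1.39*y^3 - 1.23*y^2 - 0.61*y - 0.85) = 1.0*y^3 + 1.68*y^2 - 1.23*y - 0.84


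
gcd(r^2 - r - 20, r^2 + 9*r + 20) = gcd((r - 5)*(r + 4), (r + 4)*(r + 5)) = r + 4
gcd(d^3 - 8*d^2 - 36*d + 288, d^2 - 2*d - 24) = d - 6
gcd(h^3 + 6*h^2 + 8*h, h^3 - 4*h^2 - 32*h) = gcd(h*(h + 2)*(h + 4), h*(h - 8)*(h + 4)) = h^2 + 4*h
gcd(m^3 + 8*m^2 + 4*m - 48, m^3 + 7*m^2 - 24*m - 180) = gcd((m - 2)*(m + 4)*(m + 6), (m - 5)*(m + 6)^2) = m + 6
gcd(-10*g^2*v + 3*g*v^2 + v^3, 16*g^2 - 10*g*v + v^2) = -2*g + v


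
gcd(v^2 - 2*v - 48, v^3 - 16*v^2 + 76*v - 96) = v - 8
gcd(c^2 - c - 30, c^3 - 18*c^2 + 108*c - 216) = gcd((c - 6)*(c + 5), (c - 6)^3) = c - 6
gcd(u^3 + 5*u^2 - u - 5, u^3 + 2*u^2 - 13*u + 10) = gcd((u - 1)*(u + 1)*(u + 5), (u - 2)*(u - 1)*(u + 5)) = u^2 + 4*u - 5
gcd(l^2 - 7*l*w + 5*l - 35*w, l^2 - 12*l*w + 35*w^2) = -l + 7*w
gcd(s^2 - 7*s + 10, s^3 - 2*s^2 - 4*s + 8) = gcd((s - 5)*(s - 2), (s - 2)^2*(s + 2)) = s - 2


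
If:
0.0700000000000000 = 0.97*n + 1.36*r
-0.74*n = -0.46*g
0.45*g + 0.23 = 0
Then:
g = -0.51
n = -0.32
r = 0.28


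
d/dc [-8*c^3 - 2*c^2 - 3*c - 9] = -24*c^2 - 4*c - 3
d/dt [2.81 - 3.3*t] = -3.30000000000000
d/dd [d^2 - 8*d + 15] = 2*d - 8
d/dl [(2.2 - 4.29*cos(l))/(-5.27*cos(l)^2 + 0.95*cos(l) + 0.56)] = (22.6083*cos(l)^2 - 23.188*cos(l) + 4.4924)*sin(l)/(27.7729*cos(l)^4 - 10.013*cos(l)^3 - 4.9999*cos(l)^2 + 1.064*cos(l) + 0.3136)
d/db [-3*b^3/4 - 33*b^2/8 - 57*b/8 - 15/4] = -9*b^2/4 - 33*b/4 - 57/8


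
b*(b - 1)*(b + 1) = b^3 - b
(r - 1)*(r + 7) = r^2 + 6*r - 7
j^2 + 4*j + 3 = (j + 1)*(j + 3)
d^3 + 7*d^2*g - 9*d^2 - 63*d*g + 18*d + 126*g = (d - 6)*(d - 3)*(d + 7*g)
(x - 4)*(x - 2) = x^2 - 6*x + 8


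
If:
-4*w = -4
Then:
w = 1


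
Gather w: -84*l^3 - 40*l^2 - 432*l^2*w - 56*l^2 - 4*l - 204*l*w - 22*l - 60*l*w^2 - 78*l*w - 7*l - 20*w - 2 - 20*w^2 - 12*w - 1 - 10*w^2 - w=-84*l^3 - 96*l^2 - 33*l + w^2*(-60*l - 30) + w*(-432*l^2 - 282*l - 33) - 3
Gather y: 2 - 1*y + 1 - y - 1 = 2 - 2*y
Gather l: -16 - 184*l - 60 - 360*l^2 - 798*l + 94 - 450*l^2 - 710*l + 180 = -810*l^2 - 1692*l + 198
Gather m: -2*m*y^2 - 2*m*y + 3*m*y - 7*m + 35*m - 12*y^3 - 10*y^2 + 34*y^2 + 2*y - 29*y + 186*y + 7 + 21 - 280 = m*(-2*y^2 + y + 28) - 12*y^3 + 24*y^2 + 159*y - 252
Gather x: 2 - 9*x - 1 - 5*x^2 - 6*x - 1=-5*x^2 - 15*x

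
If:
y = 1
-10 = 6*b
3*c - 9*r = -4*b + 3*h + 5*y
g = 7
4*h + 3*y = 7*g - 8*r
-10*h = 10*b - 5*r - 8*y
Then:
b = -5/3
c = 8551/450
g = 7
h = 641/150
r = 271/75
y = 1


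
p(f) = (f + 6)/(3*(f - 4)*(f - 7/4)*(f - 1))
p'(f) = 1/(3*(f - 4)*(f - 7/4)*(f - 1)) - (f + 6)/(3*(f - 4)*(f - 7/4)*(f - 1)^2) - (f + 6)/(3*(f - 4)*(f - 7/4)^2*(f - 1)) - (f + 6)/(3*(f - 4)^2*(f - 7/4)*(f - 1)) = 4*(-8*f^3 - 45*f^2 + 324*f - 334)/(3*(16*f^6 - 216*f^5 + 1137*f^4 - 2978*f^3 + 4113*f^2 - 2856*f + 784))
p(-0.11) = -0.23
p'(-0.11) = -0.43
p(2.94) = -1.22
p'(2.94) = 0.37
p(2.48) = -1.72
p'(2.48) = 2.19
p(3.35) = -1.28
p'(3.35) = -0.76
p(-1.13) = -0.05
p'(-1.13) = -0.06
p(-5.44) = -0.00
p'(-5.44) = -0.00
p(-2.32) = -0.01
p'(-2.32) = -0.01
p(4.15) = 2.98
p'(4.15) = -21.79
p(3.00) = -1.20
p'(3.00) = 0.23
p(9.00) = 0.02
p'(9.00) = -0.00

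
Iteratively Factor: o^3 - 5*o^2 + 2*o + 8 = (o - 4)*(o^2 - o - 2) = (o - 4)*(o + 1)*(o - 2)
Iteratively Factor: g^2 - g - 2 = (g + 1)*(g - 2)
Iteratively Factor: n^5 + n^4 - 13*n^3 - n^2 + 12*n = (n + 4)*(n^4 - 3*n^3 - n^2 + 3*n) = (n - 1)*(n + 4)*(n^3 - 2*n^2 - 3*n) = (n - 1)*(n + 1)*(n + 4)*(n^2 - 3*n) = (n - 3)*(n - 1)*(n + 1)*(n + 4)*(n)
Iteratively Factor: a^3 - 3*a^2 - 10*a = (a + 2)*(a^2 - 5*a) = a*(a + 2)*(a - 5)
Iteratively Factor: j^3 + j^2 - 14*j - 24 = (j + 2)*(j^2 - j - 12) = (j + 2)*(j + 3)*(j - 4)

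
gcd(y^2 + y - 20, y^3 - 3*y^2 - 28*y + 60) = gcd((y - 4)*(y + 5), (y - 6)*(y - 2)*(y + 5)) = y + 5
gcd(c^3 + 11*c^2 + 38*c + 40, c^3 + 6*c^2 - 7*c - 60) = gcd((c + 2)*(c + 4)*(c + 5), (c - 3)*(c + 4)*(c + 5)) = c^2 + 9*c + 20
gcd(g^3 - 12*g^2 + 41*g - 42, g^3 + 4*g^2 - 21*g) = g - 3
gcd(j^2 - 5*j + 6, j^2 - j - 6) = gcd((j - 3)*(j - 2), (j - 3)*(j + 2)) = j - 3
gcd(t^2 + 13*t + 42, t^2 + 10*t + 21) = t + 7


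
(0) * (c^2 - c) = 0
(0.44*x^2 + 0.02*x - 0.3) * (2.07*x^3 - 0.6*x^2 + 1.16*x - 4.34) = 0.9108*x^5 - 0.2226*x^4 - 0.1226*x^3 - 1.7064*x^2 - 0.4348*x + 1.302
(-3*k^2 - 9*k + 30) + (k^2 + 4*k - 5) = -2*k^2 - 5*k + 25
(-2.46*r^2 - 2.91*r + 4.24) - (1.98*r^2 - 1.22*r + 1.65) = -4.44*r^2 - 1.69*r + 2.59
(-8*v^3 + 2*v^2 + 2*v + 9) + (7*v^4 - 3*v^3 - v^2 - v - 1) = 7*v^4 - 11*v^3 + v^2 + v + 8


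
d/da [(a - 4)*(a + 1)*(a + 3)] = 3*a^2 - 13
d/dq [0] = 0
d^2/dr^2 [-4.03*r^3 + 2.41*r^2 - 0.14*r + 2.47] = 4.82 - 24.18*r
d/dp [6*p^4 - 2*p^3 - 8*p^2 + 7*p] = 24*p^3 - 6*p^2 - 16*p + 7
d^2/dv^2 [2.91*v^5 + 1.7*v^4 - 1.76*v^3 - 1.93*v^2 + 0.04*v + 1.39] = 58.2*v^3 + 20.4*v^2 - 10.56*v - 3.86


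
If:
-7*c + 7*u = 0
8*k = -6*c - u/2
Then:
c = u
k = -13*u/16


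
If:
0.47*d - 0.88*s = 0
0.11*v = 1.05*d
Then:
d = 0.104761904761905*v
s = 0.055952380952381*v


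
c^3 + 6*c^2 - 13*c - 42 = (c - 3)*(c + 2)*(c + 7)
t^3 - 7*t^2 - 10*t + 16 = (t - 8)*(t - 1)*(t + 2)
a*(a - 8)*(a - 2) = a^3 - 10*a^2 + 16*a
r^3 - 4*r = r*(r - 2)*(r + 2)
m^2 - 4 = (m - 2)*(m + 2)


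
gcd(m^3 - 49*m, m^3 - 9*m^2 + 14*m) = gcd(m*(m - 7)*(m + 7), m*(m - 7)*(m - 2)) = m^2 - 7*m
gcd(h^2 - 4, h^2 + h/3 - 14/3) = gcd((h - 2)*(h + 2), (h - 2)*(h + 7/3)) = h - 2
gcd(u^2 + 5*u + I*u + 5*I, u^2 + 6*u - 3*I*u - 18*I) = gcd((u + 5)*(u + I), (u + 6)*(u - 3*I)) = 1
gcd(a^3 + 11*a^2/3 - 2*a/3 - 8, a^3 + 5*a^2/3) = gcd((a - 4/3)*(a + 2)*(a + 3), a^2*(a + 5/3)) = 1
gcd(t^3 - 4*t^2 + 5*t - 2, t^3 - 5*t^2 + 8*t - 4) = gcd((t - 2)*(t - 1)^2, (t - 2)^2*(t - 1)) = t^2 - 3*t + 2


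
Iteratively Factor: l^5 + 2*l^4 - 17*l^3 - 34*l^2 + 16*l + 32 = (l - 1)*(l^4 + 3*l^3 - 14*l^2 - 48*l - 32) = (l - 4)*(l - 1)*(l^3 + 7*l^2 + 14*l + 8) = (l - 4)*(l - 1)*(l + 2)*(l^2 + 5*l + 4) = (l - 4)*(l - 1)*(l + 2)*(l + 4)*(l + 1)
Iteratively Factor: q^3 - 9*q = (q - 3)*(q^2 + 3*q) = q*(q - 3)*(q + 3)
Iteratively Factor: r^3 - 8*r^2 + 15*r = (r - 5)*(r^2 - 3*r) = (r - 5)*(r - 3)*(r)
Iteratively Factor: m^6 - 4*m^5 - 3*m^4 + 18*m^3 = (m)*(m^5 - 4*m^4 - 3*m^3 + 18*m^2) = m*(m - 3)*(m^4 - m^3 - 6*m^2) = m*(m - 3)*(m + 2)*(m^3 - 3*m^2) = m^2*(m - 3)*(m + 2)*(m^2 - 3*m) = m^2*(m - 3)^2*(m + 2)*(m)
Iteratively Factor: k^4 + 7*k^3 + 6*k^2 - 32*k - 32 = (k - 2)*(k^3 + 9*k^2 + 24*k + 16) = (k - 2)*(k + 4)*(k^2 + 5*k + 4) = (k - 2)*(k + 4)^2*(k + 1)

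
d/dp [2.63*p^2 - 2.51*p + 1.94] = 5.26*p - 2.51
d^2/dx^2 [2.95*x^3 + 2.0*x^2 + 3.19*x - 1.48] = 17.7*x + 4.0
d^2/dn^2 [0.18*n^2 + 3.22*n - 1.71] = 0.360000000000000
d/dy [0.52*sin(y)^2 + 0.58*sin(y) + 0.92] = (1.04*sin(y) + 0.58)*cos(y)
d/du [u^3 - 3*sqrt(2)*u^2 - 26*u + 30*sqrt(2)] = 3*u^2 - 6*sqrt(2)*u - 26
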